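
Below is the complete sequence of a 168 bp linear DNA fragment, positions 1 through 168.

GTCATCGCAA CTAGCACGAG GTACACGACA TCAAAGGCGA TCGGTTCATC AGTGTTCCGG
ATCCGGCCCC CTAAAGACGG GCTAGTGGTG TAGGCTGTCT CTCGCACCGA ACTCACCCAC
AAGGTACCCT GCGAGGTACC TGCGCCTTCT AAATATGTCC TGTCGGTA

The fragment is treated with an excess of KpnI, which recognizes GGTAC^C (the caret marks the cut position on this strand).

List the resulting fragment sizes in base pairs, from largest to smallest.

127, 29, 12 bp

KpnI sites (GGTACC) start at positions 123, 135.
KpnI cuts after base 5 of each site (before the last base), so after positions 127, 139.
Linear molecule, 2 cuts → 3 fragments:
  1–127 → 127 bp
  128–139 → 12 bp
  140–168 → 29 bp
Sorted largest to smallest: 127, 29, 12 bp.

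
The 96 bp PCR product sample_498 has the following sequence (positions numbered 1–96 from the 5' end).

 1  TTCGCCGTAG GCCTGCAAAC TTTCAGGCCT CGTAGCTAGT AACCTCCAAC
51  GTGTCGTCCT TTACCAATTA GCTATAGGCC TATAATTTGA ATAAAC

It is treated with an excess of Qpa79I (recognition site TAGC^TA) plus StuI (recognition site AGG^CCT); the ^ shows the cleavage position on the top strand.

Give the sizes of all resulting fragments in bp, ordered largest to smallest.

36, 18, 16, 11, 9, 6 bp

Qpa79I sites (TAGCTA) start at positions 33, 69.
Qpa79I cuts after base 4 of each site, so after positions 36, 72.
StuI sites (AGGCCT) start at positions 9, 25, 76.
StuI cuts after base 3 of each site, so after positions 11, 27, 78.
Combined cut positions: 11, 27, 36, 72, 78.
Linear molecule, 5 cuts → 6 fragments:
  1–11 → 11 bp
  12–27 → 16 bp
  28–36 → 9 bp
  37–72 → 36 bp
  73–78 → 6 bp
  79–96 → 18 bp
Sorted largest to smallest: 36, 18, 16, 11, 9, 6 bp.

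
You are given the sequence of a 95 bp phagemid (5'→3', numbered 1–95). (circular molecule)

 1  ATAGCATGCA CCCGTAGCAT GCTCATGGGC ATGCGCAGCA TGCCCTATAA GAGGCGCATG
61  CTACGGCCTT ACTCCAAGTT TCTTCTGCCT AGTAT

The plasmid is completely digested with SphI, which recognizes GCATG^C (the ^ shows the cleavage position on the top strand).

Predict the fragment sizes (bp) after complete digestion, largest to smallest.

43, 18, 13, 12, 9 bp

SphI sites (GCATGC) start at positions 4, 17, 29, 38, 56.
SphI cuts after base 5 of each site (before the last base), so after positions 8, 21, 33, 42, 60.
Circular molecule, 5 cuts → 5 fragments:
  9–21 → 13 bp
  22–33 → 12 bp
  34–42 → 9 bp
  43–60 → 18 bp
  61–95 then 1–8 → 35 + 8 = 43 bp
Sorted largest to smallest: 43, 18, 13, 12, 9 bp.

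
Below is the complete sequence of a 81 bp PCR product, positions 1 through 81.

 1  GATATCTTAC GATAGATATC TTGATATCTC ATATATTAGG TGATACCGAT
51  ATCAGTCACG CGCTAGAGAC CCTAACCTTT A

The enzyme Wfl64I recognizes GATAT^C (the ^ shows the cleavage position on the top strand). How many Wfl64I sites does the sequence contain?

4

GATATC occurs starting at positions 1, 15, 23, 48.
Wfl64I cuts at 4 sites.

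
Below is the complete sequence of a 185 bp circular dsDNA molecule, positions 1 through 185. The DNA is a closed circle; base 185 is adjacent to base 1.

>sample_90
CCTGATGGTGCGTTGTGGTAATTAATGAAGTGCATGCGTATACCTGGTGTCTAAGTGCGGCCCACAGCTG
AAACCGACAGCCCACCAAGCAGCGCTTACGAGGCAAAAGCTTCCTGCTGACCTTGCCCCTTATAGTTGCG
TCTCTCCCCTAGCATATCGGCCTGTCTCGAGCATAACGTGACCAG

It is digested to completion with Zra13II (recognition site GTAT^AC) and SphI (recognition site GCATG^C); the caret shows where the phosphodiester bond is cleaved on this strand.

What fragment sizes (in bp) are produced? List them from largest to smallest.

The Zra13II site (GTATAC) starts at position 38.
Zra13II cuts after base 4 of each site, so after position 41.
The SphI site (GCATGC) starts at position 32.
SphI cuts after base 5 of each site (before the last base), so after position 36.
Combined cut positions: 36, 41.
Circular molecule, 2 cuts → 2 fragments:
  37–41 → 5 bp
  42–185 then 1–36 → 144 + 36 = 180 bp
Sorted largest to smallest: 180, 5 bp.

180, 5 bp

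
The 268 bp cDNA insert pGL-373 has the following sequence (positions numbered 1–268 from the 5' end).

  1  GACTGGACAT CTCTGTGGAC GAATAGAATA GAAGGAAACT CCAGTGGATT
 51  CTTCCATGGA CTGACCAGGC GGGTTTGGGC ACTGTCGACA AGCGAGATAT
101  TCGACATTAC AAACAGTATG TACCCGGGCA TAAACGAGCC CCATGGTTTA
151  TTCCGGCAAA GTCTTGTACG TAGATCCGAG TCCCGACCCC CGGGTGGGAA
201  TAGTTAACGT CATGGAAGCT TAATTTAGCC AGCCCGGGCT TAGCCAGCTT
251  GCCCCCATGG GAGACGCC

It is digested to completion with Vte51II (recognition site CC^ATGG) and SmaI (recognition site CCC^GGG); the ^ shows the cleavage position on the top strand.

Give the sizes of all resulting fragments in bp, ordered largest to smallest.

Vte51II sites (CCATGG) start at positions 54, 141, 255.
Vte51II cuts after base 2 of each site, so after positions 55, 142, 256.
SmaI sites (CCCGGG) start at positions 123, 189, 233.
SmaI cuts after base 3 of each site, so after positions 125, 191, 235.
Combined cut positions: 55, 125, 142, 191, 235, 256.
Linear molecule, 6 cuts → 7 fragments:
  1–55 → 55 bp
  56–125 → 70 bp
  126–142 → 17 bp
  143–191 → 49 bp
  192–235 → 44 bp
  236–256 → 21 bp
  257–268 → 12 bp
Sorted largest to smallest: 70, 55, 49, 44, 21, 17, 12 bp.

70, 55, 49, 44, 21, 17, 12 bp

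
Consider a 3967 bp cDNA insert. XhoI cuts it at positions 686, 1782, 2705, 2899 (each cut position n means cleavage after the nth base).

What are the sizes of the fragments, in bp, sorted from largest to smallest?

1096, 1068, 923, 686, 194 bp

Linear molecule, 4 cuts → 5 fragments:
  686 − 0 = 686 bp
  1782 − 686 = 1096 bp
  2705 − 1782 = 923 bp
  2899 − 2705 = 194 bp
  3967 − 2899 = 1068 bp
Sorted largest to smallest: 1096, 1068, 923, 686, 194 bp.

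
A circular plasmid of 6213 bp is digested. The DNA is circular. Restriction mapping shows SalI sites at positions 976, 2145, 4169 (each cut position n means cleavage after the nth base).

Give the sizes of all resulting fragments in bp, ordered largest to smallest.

3020, 2024, 1169 bp

Circular molecule, 3 cuts → 3 fragments:
  2145 − 976 = 1169 bp
  4169 − 2145 = 2024 bp
  wrap: 6213 − 4169 + 976 = 3020 bp
Sorted largest to smallest: 3020, 2024, 1169 bp.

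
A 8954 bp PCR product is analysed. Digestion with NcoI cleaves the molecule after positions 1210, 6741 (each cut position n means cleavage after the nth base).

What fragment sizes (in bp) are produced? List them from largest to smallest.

5531, 2213, 1210 bp

Linear molecule, 2 cuts → 3 fragments:
  1210 − 0 = 1210 bp
  6741 − 1210 = 5531 bp
  8954 − 6741 = 2213 bp
Sorted largest to smallest: 5531, 2213, 1210 bp.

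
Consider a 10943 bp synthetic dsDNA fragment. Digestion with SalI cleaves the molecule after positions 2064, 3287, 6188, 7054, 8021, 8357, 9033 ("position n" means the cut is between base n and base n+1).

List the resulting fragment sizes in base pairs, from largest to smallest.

Linear molecule, 7 cuts → 8 fragments:
  2064 − 0 = 2064 bp
  3287 − 2064 = 1223 bp
  6188 − 3287 = 2901 bp
  7054 − 6188 = 866 bp
  8021 − 7054 = 967 bp
  8357 − 8021 = 336 bp
  9033 − 8357 = 676 bp
  10943 − 9033 = 1910 bp
Sorted largest to smallest: 2901, 2064, 1910, 1223, 967, 866, 676, 336 bp.

2901, 2064, 1910, 1223, 967, 866, 676, 336 bp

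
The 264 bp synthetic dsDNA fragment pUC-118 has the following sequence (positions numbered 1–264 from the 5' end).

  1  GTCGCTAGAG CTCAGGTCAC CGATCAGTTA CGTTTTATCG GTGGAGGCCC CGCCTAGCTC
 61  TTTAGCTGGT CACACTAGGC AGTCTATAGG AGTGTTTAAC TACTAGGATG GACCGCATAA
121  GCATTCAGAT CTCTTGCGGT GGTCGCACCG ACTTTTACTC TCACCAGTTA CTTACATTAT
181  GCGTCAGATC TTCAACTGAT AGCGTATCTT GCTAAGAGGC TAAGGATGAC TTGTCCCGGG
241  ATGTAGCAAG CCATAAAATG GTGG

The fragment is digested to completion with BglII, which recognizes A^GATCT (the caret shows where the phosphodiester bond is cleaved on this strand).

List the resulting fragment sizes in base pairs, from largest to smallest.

BglII sites (AGATCT) start at positions 127, 186.
BglII cuts after the first base of each site, so after positions 127, 186.
Linear molecule, 2 cuts → 3 fragments:
  1–127 → 127 bp
  128–186 → 59 bp
  187–264 → 78 bp
Sorted largest to smallest: 127, 78, 59 bp.

127, 78, 59 bp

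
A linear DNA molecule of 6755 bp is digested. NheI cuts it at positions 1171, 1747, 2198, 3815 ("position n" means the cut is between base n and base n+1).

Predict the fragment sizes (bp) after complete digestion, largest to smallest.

2940, 1617, 1171, 576, 451 bp

Linear molecule, 4 cuts → 5 fragments:
  1171 − 0 = 1171 bp
  1747 − 1171 = 576 bp
  2198 − 1747 = 451 bp
  3815 − 2198 = 1617 bp
  6755 − 3815 = 2940 bp
Sorted largest to smallest: 2940, 1617, 1171, 576, 451 bp.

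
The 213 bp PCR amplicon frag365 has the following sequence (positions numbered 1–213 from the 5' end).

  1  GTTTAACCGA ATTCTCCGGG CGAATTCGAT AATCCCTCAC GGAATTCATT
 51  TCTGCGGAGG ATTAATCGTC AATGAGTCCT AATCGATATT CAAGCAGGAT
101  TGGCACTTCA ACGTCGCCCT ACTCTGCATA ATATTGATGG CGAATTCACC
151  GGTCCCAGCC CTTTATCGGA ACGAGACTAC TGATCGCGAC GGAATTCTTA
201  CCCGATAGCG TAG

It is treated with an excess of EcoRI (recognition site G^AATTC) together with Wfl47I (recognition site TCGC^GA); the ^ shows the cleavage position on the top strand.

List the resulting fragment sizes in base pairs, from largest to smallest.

EcoRI sites (GAATTC) start at positions 9, 22, 42, 142, 192.
EcoRI cuts after the first base of each site, so after positions 9, 22, 42, 142, 192.
The Wfl47I site (TCGCGA) starts at position 184.
Wfl47I cuts after base 4 of each site, so after position 187.
Combined cut positions: 9, 22, 42, 142, 187, 192.
Linear molecule, 6 cuts → 7 fragments:
  1–9 → 9 bp
  10–22 → 13 bp
  23–42 → 20 bp
  43–142 → 100 bp
  143–187 → 45 bp
  188–192 → 5 bp
  193–213 → 21 bp
Sorted largest to smallest: 100, 45, 21, 20, 13, 9, 5 bp.

100, 45, 21, 20, 13, 9, 5 bp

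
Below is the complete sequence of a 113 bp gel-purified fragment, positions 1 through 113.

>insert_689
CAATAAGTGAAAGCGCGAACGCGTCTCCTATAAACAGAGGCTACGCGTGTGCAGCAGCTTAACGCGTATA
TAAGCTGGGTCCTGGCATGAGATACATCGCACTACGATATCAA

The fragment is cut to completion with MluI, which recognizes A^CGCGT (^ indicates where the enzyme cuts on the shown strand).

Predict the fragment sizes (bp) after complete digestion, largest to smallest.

51, 24, 19, 19 bp

MluI sites (ACGCGT) start at positions 19, 43, 62.
MluI cuts after the first base of each site, so after positions 19, 43, 62.
Linear molecule, 3 cuts → 4 fragments:
  1–19 → 19 bp
  20–43 → 24 bp
  44–62 → 19 bp
  63–113 → 51 bp
Sorted largest to smallest: 51, 24, 19, 19 bp.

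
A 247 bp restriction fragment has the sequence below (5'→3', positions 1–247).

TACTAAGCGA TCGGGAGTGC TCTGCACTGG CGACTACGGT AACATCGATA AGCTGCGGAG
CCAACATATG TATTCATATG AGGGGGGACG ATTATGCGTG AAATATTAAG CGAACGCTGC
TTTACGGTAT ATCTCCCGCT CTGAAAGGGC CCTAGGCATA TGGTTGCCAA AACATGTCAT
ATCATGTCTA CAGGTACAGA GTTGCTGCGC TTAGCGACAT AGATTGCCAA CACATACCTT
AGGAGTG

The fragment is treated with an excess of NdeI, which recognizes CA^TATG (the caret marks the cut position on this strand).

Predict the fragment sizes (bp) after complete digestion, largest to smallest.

89, 82, 66, 10 bp

NdeI sites (CATATG) start at positions 65, 75, 157.
NdeI cuts after base 2 of each site, so after positions 66, 76, 158.
Linear molecule, 3 cuts → 4 fragments:
  1–66 → 66 bp
  67–76 → 10 bp
  77–158 → 82 bp
  159–247 → 89 bp
Sorted largest to smallest: 89, 82, 66, 10 bp.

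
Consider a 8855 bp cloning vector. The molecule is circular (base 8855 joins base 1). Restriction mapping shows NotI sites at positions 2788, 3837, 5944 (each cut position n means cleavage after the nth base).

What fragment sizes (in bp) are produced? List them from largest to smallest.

Circular molecule, 3 cuts → 3 fragments:
  3837 − 2788 = 1049 bp
  5944 − 3837 = 2107 bp
  wrap: 8855 − 5944 + 2788 = 5699 bp
Sorted largest to smallest: 5699, 2107, 1049 bp.

5699, 2107, 1049 bp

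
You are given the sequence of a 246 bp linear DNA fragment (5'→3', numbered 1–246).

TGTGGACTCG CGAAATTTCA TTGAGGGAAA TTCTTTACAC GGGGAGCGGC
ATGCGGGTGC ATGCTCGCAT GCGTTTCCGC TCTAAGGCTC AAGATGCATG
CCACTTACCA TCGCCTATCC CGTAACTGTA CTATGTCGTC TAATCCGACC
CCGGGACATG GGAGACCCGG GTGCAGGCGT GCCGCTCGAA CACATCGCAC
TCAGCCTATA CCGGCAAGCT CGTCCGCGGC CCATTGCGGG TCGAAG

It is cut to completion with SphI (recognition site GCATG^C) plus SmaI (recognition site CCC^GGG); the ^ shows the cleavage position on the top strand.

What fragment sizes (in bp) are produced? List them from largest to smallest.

SphI sites (GCATGC) start at positions 49, 59, 67, 96.
SphI cuts after base 5 of each site (before the last base), so after positions 53, 63, 71, 100.
SmaI sites (CCCGGG) start at positions 150, 166.
SmaI cuts after base 3 of each site, so after positions 152, 168.
Combined cut positions: 53, 63, 71, 100, 152, 168.
Linear molecule, 6 cuts → 7 fragments:
  1–53 → 53 bp
  54–63 → 10 bp
  64–71 → 8 bp
  72–100 → 29 bp
  101–152 → 52 bp
  153–168 → 16 bp
  169–246 → 78 bp
Sorted largest to smallest: 78, 53, 52, 29, 16, 10, 8 bp.

78, 53, 52, 29, 16, 10, 8 bp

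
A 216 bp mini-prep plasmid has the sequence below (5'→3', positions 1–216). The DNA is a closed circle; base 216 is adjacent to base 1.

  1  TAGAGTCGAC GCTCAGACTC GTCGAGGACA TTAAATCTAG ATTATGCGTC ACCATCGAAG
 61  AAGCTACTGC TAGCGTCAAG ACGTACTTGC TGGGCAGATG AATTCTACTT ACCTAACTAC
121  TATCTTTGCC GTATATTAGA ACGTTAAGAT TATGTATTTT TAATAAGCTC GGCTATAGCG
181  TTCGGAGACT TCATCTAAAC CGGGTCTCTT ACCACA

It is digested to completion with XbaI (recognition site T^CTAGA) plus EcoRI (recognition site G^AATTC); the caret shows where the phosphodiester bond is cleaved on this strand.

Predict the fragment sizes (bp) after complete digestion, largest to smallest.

The XbaI site (TCTAGA) starts at position 36.
XbaI cuts after the first base of each site, so after position 36.
The EcoRI site (GAATTC) starts at position 100.
EcoRI cuts after the first base of each site, so after position 100.
Combined cut positions: 36, 100.
Circular molecule, 2 cuts → 2 fragments:
  37–100 → 64 bp
  101–216 then 1–36 → 116 + 36 = 152 bp
Sorted largest to smallest: 152, 64 bp.

152, 64 bp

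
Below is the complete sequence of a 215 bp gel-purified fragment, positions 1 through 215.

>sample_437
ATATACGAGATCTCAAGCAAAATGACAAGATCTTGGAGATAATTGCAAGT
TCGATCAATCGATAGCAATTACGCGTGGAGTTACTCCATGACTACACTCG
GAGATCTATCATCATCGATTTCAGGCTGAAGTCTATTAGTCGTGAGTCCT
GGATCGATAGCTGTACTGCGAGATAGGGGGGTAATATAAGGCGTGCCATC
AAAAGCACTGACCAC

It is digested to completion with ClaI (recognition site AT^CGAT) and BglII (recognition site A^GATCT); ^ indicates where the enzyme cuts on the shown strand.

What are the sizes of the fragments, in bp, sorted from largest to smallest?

ClaI sites (ATCGAT) start at positions 58, 114, 153.
ClaI cuts after base 2 of each site, so after positions 59, 115, 154.
BglII sites (AGATCT) start at positions 8, 28, 102.
BglII cuts after the first base of each site, so after positions 8, 28, 102.
Combined cut positions: 8, 28, 59, 102, 115, 154.
Linear molecule, 6 cuts → 7 fragments:
  1–8 → 8 bp
  9–28 → 20 bp
  29–59 → 31 bp
  60–102 → 43 bp
  103–115 → 13 bp
  116–154 → 39 bp
  155–215 → 61 bp
Sorted largest to smallest: 61, 43, 39, 31, 20, 13, 8 bp.

61, 43, 39, 31, 20, 13, 8 bp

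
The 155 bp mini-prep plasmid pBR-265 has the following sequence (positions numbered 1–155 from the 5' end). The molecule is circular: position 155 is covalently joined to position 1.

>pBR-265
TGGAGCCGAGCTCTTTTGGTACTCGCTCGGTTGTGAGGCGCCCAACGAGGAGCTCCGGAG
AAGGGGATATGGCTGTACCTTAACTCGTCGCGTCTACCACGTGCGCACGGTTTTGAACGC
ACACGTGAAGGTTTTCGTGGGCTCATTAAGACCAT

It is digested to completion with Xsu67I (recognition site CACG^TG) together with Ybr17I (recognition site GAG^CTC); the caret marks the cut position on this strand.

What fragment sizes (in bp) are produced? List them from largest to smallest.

49, 42, 40, 24 bp

Xsu67I sites (CACGTG) start at positions 98, 122.
Xsu67I cuts after base 4 of each site, so after positions 101, 125.
Ybr17I sites (GAGCTC) start at positions 8, 50.
Ybr17I cuts after base 3 of each site, so after positions 10, 52.
Combined cut positions: 10, 52, 101, 125.
Circular molecule, 4 cuts → 4 fragments:
  11–52 → 42 bp
  53–101 → 49 bp
  102–125 → 24 bp
  126–155 then 1–10 → 30 + 10 = 40 bp
Sorted largest to smallest: 49, 42, 40, 24 bp.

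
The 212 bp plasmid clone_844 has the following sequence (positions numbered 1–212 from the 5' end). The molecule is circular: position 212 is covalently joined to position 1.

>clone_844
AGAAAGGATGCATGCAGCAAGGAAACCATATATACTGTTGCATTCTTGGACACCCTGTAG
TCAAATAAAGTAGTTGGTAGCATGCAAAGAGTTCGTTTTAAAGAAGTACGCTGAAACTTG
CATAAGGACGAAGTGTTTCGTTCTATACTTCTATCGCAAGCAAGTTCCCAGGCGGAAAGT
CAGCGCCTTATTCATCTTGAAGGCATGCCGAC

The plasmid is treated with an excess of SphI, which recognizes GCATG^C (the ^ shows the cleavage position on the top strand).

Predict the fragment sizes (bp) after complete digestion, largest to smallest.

SphI sites (GCATGC) start at positions 10, 80, 203.
SphI cuts after base 5 of each site (before the last base), so after positions 14, 84, 207.
Circular molecule, 3 cuts → 3 fragments:
  15–84 → 70 bp
  85–207 → 123 bp
  208–212 then 1–14 → 5 + 14 = 19 bp
Sorted largest to smallest: 123, 70, 19 bp.

123, 70, 19 bp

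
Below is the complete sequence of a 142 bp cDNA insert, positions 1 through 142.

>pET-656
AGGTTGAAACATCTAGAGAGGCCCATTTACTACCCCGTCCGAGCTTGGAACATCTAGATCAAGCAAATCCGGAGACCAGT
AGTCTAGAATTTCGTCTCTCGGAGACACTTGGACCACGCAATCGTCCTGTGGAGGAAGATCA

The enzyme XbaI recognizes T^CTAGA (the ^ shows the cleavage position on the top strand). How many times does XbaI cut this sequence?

3

TCTAGA occurs starting at positions 12, 53, 83.
XbaI cuts at 3 sites.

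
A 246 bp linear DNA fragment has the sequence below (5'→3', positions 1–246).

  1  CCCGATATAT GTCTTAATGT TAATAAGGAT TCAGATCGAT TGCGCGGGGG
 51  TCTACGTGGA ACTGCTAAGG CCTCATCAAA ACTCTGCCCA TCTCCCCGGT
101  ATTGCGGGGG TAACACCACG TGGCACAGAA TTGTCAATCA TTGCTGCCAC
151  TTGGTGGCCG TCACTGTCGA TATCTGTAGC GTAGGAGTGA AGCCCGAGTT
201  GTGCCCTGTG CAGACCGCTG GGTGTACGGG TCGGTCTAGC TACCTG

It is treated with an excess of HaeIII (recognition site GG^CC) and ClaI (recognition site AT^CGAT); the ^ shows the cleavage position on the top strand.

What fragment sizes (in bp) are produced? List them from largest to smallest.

HaeIII sites (GGCC) start at positions 69, 156.
HaeIII cuts after base 2 of each site, so after positions 70, 157.
The ClaI site (ATCGAT) starts at position 35.
ClaI cuts after base 2 of each site, so after position 36.
Combined cut positions: 36, 70, 157.
Linear molecule, 3 cuts → 4 fragments:
  1–36 → 36 bp
  37–70 → 34 bp
  71–157 → 87 bp
  158–246 → 89 bp
Sorted largest to smallest: 89, 87, 36, 34 bp.

89, 87, 36, 34 bp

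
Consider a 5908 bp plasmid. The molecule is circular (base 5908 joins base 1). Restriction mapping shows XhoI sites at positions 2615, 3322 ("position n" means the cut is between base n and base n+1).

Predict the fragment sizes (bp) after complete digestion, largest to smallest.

Circular molecule, 2 cuts → 2 fragments:
  3322 − 2615 = 707 bp
  wrap: 5908 − 3322 + 2615 = 5201 bp
Sorted largest to smallest: 5201, 707 bp.

5201, 707 bp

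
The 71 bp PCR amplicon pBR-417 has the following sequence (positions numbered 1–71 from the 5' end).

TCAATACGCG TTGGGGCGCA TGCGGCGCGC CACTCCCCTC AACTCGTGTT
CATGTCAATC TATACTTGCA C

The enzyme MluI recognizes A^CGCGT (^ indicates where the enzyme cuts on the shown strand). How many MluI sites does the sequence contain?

1

ACGCGT occurs starting at position 6.
MluI cuts at 1 site.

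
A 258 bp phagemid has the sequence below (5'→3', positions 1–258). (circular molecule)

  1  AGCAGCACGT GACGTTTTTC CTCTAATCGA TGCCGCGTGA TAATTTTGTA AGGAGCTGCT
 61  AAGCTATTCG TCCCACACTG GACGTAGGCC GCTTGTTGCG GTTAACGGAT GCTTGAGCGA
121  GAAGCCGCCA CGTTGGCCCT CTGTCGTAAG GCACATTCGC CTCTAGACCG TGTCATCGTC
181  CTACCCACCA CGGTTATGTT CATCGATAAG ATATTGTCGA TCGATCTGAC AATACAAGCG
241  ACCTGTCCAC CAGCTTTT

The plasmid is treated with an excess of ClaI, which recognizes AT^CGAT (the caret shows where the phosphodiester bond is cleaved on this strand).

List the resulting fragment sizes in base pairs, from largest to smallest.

176, 64, 18 bp

ClaI sites (ATCGAT) start at positions 26, 202, 220.
ClaI cuts after base 2 of each site, so after positions 27, 203, 221.
Circular molecule, 3 cuts → 3 fragments:
  28–203 → 176 bp
  204–221 → 18 bp
  222–258 then 1–27 → 37 + 27 = 64 bp
Sorted largest to smallest: 176, 64, 18 bp.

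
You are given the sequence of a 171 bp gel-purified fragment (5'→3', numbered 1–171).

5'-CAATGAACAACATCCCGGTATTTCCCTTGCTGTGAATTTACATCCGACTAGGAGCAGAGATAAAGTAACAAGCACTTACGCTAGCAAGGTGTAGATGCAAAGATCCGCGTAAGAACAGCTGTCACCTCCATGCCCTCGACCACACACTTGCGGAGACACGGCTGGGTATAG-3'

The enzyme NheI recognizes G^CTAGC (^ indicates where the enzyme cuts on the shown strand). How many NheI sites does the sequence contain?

1

GCTAGC occurs starting at position 80.
NheI cuts at 1 site.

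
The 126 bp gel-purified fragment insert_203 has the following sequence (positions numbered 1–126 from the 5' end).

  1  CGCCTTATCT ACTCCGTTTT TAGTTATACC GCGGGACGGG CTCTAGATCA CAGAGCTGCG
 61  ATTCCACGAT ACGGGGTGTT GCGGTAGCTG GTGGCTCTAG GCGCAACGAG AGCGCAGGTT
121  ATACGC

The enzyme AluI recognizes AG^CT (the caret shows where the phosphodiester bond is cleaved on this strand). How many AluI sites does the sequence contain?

AGCT occurs starting at positions 54, 86.
AluI cuts at 2 sites.

2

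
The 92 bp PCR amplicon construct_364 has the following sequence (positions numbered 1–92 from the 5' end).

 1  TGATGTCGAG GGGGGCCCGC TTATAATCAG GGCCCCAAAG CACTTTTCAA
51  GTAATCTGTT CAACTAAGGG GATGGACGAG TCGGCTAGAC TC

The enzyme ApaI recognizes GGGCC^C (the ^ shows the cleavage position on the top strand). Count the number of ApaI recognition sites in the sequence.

2

GGGCCC occurs starting at positions 13, 30.
ApaI cuts at 2 sites.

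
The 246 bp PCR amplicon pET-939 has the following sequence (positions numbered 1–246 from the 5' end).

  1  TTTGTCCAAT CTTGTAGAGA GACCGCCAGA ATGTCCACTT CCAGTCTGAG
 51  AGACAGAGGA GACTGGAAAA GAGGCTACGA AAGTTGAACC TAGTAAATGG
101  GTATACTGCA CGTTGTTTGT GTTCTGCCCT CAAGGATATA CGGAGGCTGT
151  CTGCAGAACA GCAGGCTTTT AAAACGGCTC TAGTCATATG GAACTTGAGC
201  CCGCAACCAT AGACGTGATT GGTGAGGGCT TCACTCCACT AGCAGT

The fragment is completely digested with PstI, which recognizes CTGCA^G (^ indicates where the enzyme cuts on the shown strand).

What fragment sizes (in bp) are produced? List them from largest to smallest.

155, 91 bp

The PstI site (CTGCAG) starts at position 151.
PstI cuts after base 5 of each site (before the last base), so after position 155.
Linear molecule, 1 cut → 2 fragments:
  1–155 → 155 bp
  156–246 → 91 bp
Sorted largest to smallest: 155, 91 bp.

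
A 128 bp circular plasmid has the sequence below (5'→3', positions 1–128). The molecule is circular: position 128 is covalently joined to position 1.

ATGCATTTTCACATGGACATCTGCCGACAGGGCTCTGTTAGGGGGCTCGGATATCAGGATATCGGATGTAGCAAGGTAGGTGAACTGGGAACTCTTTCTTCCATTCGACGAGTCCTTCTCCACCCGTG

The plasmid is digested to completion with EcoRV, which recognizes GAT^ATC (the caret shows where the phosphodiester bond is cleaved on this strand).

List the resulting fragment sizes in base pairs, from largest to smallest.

EcoRV sites (GATATC) start at positions 50, 58.
EcoRV cuts after base 3 of each site, so after positions 52, 60.
Circular molecule, 2 cuts → 2 fragments:
  53–60 → 8 bp
  61–128 then 1–52 → 68 + 52 = 120 bp
Sorted largest to smallest: 120, 8 bp.

120, 8 bp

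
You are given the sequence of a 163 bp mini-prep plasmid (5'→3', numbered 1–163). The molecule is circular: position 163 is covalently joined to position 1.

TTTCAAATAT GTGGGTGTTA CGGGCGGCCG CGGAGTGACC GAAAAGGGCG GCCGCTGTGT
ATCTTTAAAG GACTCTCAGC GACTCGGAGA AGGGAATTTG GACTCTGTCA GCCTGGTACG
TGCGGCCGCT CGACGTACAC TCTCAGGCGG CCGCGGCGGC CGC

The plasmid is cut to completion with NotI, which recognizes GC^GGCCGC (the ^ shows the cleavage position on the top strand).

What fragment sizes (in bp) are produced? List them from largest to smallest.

NotI sites (GCGGCCGC) start at positions 24, 48, 122, 147, 156.
NotI cuts after base 2 of each site, so after positions 25, 49, 123, 148, 157.
Circular molecule, 5 cuts → 5 fragments:
  26–49 → 24 bp
  50–123 → 74 bp
  124–148 → 25 bp
  149–157 → 9 bp
  158–163 then 1–25 → 6 + 25 = 31 bp
Sorted largest to smallest: 74, 31, 25, 24, 9 bp.

74, 31, 25, 24, 9 bp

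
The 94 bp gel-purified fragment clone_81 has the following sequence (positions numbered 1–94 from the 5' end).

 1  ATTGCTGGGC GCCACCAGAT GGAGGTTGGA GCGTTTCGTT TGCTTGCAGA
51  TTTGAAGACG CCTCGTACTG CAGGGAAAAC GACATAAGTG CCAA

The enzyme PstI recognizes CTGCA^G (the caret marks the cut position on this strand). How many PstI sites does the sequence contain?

CTGCAG occurs starting at position 68.
PstI cuts at 1 site.

1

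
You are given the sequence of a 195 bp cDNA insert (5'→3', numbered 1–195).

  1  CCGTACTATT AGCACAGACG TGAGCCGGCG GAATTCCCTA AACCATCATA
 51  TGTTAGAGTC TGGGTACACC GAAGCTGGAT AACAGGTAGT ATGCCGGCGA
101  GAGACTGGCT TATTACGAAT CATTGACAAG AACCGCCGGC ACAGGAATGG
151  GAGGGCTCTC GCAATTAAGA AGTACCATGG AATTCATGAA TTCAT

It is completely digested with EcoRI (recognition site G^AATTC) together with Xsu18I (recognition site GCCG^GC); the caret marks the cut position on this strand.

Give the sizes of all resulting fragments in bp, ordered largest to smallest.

EcoRI sites (GAATTC) start at positions 31, 180, 188.
EcoRI cuts after the first base of each site, so after positions 31, 180, 188.
Xsu18I sites (GCCGGC) start at positions 24, 93, 135.
Xsu18I cuts after base 4 of each site, so after positions 27, 96, 138.
Combined cut positions: 27, 31, 96, 138, 180, 188.
Linear molecule, 6 cuts → 7 fragments:
  1–27 → 27 bp
  28–31 → 4 bp
  32–96 → 65 bp
  97–138 → 42 bp
  139–180 → 42 bp
  181–188 → 8 bp
  189–195 → 7 bp
Sorted largest to smallest: 65, 42, 42, 27, 8, 7, 4 bp.

65, 42, 42, 27, 8, 7, 4 bp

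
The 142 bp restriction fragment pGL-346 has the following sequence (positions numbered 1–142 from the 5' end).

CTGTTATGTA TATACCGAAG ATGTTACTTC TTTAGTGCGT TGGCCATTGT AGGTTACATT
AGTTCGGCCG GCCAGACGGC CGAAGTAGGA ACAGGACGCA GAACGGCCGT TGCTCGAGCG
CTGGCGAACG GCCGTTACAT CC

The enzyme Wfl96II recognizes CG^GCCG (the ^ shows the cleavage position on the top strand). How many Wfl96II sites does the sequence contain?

CGGCCG occurs starting at positions 65, 77, 104, 129.
Wfl96II cuts at 4 sites.

4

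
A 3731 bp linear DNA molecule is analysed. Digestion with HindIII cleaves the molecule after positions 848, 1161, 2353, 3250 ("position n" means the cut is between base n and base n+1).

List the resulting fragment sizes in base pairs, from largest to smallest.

Linear molecule, 4 cuts → 5 fragments:
  848 − 0 = 848 bp
  1161 − 848 = 313 bp
  2353 − 1161 = 1192 bp
  3250 − 2353 = 897 bp
  3731 − 3250 = 481 bp
Sorted largest to smallest: 1192, 897, 848, 481, 313 bp.

1192, 897, 848, 481, 313 bp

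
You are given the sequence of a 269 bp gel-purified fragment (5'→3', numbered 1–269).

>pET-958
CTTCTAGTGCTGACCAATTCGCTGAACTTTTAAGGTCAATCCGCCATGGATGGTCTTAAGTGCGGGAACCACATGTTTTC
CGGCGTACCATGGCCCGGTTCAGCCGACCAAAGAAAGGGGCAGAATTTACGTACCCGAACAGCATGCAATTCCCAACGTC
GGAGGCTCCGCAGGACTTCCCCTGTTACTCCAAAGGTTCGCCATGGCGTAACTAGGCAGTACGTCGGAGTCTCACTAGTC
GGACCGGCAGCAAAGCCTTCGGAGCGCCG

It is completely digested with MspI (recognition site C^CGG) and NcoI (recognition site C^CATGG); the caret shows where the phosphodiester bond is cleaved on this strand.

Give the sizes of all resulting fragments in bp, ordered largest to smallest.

MspI sites (CCGG) start at positions 80, 95, 244.
MspI cuts after the first base of each site, so after positions 80, 95, 244.
NcoI sites (CCATGG) start at positions 44, 88, 201.
NcoI cuts after the first base of each site, so after positions 44, 88, 201.
Combined cut positions: 44, 80, 88, 95, 201, 244.
Linear molecule, 6 cuts → 7 fragments:
  1–44 → 44 bp
  45–80 → 36 bp
  81–88 → 8 bp
  89–95 → 7 bp
  96–201 → 106 bp
  202–244 → 43 bp
  245–269 → 25 bp
Sorted largest to smallest: 106, 44, 43, 36, 25, 8, 7 bp.

106, 44, 43, 36, 25, 8, 7 bp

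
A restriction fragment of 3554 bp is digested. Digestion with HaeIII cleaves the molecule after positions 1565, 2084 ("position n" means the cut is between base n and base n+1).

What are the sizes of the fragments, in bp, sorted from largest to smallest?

1565, 1470, 519 bp

Linear molecule, 2 cuts → 3 fragments:
  1565 − 0 = 1565 bp
  2084 − 1565 = 519 bp
  3554 − 2084 = 1470 bp
Sorted largest to smallest: 1565, 1470, 519 bp.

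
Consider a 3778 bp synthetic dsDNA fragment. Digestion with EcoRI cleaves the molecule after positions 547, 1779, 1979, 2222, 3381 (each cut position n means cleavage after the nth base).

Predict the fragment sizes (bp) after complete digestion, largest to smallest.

1232, 1159, 547, 397, 243, 200 bp

Linear molecule, 5 cuts → 6 fragments:
  547 − 0 = 547 bp
  1779 − 547 = 1232 bp
  1979 − 1779 = 200 bp
  2222 − 1979 = 243 bp
  3381 − 2222 = 1159 bp
  3778 − 3381 = 397 bp
Sorted largest to smallest: 1232, 1159, 547, 397, 243, 200 bp.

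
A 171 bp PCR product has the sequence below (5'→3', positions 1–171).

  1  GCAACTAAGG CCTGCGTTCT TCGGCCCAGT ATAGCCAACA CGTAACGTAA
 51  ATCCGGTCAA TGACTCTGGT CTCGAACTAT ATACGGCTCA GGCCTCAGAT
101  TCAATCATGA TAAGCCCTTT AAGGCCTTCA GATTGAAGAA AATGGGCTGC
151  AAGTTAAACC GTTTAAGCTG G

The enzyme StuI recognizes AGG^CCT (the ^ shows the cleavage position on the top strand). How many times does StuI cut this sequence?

AGGCCT occurs starting at positions 8, 90, 122.
StuI cuts at 3 sites.

3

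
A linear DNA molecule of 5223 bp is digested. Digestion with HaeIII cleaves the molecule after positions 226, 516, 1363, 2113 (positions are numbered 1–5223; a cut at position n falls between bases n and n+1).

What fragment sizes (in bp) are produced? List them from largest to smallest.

Linear molecule, 4 cuts → 5 fragments:
  226 − 0 = 226 bp
  516 − 226 = 290 bp
  1363 − 516 = 847 bp
  2113 − 1363 = 750 bp
  5223 − 2113 = 3110 bp
Sorted largest to smallest: 3110, 847, 750, 290, 226 bp.

3110, 847, 750, 290, 226 bp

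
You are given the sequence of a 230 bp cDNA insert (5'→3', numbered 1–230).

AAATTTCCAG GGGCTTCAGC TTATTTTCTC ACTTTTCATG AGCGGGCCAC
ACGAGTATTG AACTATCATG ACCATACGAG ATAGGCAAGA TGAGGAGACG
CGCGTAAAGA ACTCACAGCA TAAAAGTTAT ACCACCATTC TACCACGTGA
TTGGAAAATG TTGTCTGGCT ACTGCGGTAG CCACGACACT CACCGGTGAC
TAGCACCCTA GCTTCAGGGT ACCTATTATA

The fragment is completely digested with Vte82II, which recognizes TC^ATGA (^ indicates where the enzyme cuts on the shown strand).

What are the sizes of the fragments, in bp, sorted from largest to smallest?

163, 37, 30 bp

Vte82II sites (TCATGA) start at positions 36, 66.
Vte82II cuts after base 2 of each site, so after positions 37, 67.
Linear molecule, 2 cuts → 3 fragments:
  1–37 → 37 bp
  38–67 → 30 bp
  68–230 → 163 bp
Sorted largest to smallest: 163, 37, 30 bp.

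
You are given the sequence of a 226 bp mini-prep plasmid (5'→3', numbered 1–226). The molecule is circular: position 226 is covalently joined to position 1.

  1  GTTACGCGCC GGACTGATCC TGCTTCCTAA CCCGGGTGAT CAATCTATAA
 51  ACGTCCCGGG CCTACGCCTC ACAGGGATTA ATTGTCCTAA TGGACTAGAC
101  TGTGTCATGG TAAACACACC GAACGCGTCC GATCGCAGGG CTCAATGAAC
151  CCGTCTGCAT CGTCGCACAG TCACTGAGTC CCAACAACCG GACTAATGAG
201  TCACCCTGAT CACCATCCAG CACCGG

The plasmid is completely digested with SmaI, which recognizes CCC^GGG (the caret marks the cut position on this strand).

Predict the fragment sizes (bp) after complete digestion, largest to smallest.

202, 24 bp

SmaI sites (CCCGGG) start at positions 31, 55.
SmaI cuts after base 3 of each site, so after positions 33, 57.
Circular molecule, 2 cuts → 2 fragments:
  34–57 → 24 bp
  58–226 then 1–33 → 169 + 33 = 202 bp
Sorted largest to smallest: 202, 24 bp.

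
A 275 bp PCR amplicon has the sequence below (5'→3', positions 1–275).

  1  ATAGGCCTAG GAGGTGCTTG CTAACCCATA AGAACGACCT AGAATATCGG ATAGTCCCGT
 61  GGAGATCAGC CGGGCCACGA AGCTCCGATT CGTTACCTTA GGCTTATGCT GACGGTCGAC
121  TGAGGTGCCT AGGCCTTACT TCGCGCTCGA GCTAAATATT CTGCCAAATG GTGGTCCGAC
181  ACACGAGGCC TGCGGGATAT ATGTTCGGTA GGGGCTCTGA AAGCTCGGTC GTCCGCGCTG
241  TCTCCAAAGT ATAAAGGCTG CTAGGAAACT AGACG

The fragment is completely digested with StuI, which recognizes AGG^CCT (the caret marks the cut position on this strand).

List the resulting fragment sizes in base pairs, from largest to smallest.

StuI sites (AGGCCT) start at positions 3, 131, 186.
StuI cuts after base 3 of each site, so after positions 5, 133, 188.
Linear molecule, 3 cuts → 4 fragments:
  1–5 → 5 bp
  6–133 → 128 bp
  134–188 → 55 bp
  189–275 → 87 bp
Sorted largest to smallest: 128, 87, 55, 5 bp.

128, 87, 55, 5 bp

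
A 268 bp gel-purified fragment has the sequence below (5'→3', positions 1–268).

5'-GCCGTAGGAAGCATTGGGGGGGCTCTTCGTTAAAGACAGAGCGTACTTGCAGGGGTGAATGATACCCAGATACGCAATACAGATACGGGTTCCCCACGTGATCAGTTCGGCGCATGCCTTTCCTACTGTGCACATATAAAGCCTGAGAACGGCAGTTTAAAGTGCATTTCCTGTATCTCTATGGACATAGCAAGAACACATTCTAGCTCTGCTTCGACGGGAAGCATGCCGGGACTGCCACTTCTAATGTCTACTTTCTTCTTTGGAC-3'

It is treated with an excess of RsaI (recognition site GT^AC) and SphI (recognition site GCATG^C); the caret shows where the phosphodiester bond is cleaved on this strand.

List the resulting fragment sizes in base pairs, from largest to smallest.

The RsaI site (GTAC) starts at position 43.
RsaI cuts after base 2 of each site, so after position 44.
SphI sites (GCATGC) start at positions 112, 224.
SphI cuts after base 5 of each site (before the last base), so after positions 116, 228.
Combined cut positions: 44, 116, 228.
Linear molecule, 3 cuts → 4 fragments:
  1–44 → 44 bp
  45–116 → 72 bp
  117–228 → 112 bp
  229–268 → 40 bp
Sorted largest to smallest: 112, 72, 44, 40 bp.

112, 72, 44, 40 bp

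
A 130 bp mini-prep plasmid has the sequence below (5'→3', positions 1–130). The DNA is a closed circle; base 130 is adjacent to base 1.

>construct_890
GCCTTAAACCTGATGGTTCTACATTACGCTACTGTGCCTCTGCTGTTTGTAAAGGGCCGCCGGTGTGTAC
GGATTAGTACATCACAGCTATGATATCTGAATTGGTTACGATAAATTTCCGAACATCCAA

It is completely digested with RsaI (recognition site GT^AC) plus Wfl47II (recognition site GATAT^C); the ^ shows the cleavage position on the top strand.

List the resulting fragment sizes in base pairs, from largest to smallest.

102, 18, 10 bp

RsaI sites (GTAC) start at positions 67, 77.
RsaI cuts after base 2 of each site, so after positions 68, 78.
The Wfl47II site (GATATC) starts at position 92.
Wfl47II cuts after base 5 of each site (before the last base), so after position 96.
Combined cut positions: 68, 78, 96.
Circular molecule, 3 cuts → 3 fragments:
  69–78 → 10 bp
  79–96 → 18 bp
  97–130 then 1–68 → 34 + 68 = 102 bp
Sorted largest to smallest: 102, 18, 10 bp.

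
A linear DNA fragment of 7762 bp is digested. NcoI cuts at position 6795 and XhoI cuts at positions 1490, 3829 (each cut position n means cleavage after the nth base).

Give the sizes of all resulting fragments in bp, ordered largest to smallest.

2966, 2339, 1490, 967 bp

Combined cut positions (sorted): 1490, 3829, 6795.
Linear molecule, 3 cuts → 4 fragments:
  1490 − 0 = 1490 bp
  3829 − 1490 = 2339 bp
  6795 − 3829 = 2966 bp
  7762 − 6795 = 967 bp
Sorted largest to smallest: 2966, 2339, 1490, 967 bp.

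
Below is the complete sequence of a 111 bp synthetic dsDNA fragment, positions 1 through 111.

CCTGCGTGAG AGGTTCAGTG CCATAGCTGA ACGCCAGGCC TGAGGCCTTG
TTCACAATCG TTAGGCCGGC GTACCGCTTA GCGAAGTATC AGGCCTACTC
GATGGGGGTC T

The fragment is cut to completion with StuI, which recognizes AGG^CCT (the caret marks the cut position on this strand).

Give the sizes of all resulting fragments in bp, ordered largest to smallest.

StuI sites (AGGCCT) start at positions 36, 43, 91.
StuI cuts after base 3 of each site, so after positions 38, 45, 93.
Linear molecule, 3 cuts → 4 fragments:
  1–38 → 38 bp
  39–45 → 7 bp
  46–93 → 48 bp
  94–111 → 18 bp
Sorted largest to smallest: 48, 38, 18, 7 bp.

48, 38, 18, 7 bp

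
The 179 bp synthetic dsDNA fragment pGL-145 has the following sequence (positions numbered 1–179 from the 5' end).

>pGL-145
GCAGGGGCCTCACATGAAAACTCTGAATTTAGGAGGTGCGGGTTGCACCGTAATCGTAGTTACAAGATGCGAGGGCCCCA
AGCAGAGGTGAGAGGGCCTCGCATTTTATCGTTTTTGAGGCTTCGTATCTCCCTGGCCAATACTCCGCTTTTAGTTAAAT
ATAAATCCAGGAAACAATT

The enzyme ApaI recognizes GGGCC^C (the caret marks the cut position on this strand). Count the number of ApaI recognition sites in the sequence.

GGGCCC occurs starting at position 73.
ApaI cuts at 1 site.

1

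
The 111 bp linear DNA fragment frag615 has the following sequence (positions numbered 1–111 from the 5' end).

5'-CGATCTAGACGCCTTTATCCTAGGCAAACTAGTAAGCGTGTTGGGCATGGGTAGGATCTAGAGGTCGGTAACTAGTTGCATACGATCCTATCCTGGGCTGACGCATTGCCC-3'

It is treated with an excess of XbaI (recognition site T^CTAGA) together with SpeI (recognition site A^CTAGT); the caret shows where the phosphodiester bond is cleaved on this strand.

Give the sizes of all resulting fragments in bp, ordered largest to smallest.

40, 29, 24, 14, 4 bp

XbaI sites (TCTAGA) start at positions 4, 57.
XbaI cuts after the first base of each site, so after positions 4, 57.
SpeI sites (ACTAGT) start at positions 28, 71.
SpeI cuts after the first base of each site, so after positions 28, 71.
Combined cut positions: 4, 28, 57, 71.
Linear molecule, 4 cuts → 5 fragments:
  1–4 → 4 bp
  5–28 → 24 bp
  29–57 → 29 bp
  58–71 → 14 bp
  72–111 → 40 bp
Sorted largest to smallest: 40, 29, 24, 14, 4 bp.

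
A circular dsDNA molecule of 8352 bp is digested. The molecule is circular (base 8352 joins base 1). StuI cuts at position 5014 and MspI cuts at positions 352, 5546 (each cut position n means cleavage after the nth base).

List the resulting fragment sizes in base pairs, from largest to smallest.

4662, 3158, 532 bp

Combined cut positions (sorted): 352, 5014, 5546.
Circular molecule, 3 cuts → 3 fragments:
  5014 − 352 = 4662 bp
  5546 − 5014 = 532 bp
  wrap: 8352 − 5546 + 352 = 3158 bp
Sorted largest to smallest: 4662, 3158, 532 bp.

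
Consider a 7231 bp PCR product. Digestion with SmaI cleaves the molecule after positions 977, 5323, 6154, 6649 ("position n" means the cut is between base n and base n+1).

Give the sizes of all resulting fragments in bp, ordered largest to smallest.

Linear molecule, 4 cuts → 5 fragments:
  977 − 0 = 977 bp
  5323 − 977 = 4346 bp
  6154 − 5323 = 831 bp
  6649 − 6154 = 495 bp
  7231 − 6649 = 582 bp
Sorted largest to smallest: 4346, 977, 831, 582, 495 bp.

4346, 977, 831, 582, 495 bp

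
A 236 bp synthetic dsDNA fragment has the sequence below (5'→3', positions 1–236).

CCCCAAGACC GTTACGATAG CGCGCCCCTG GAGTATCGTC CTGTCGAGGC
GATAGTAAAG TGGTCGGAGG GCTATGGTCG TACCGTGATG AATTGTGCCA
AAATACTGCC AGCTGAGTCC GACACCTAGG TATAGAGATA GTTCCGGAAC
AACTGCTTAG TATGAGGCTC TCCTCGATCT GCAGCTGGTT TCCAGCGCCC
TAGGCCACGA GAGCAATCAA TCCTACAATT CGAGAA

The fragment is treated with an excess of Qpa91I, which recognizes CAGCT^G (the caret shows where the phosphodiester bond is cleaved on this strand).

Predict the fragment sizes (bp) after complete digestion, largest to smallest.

Qpa91I sites (CAGCTG) start at positions 110, 182.
Qpa91I cuts after base 5 of each site (before the last base), so after positions 114, 186.
Linear molecule, 2 cuts → 3 fragments:
  1–114 → 114 bp
  115–186 → 72 bp
  187–236 → 50 bp
Sorted largest to smallest: 114, 72, 50 bp.

114, 72, 50 bp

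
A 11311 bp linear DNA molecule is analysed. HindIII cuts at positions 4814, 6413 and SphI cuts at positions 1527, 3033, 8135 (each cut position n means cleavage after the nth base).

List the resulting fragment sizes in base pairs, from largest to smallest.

Combined cut positions (sorted): 1527, 3033, 4814, 6413, 8135.
Linear molecule, 5 cuts → 6 fragments:
  1527 − 0 = 1527 bp
  3033 − 1527 = 1506 bp
  4814 − 3033 = 1781 bp
  6413 − 4814 = 1599 bp
  8135 − 6413 = 1722 bp
  11311 − 8135 = 3176 bp
Sorted largest to smallest: 3176, 1781, 1722, 1599, 1527, 1506 bp.

3176, 1781, 1722, 1599, 1527, 1506 bp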